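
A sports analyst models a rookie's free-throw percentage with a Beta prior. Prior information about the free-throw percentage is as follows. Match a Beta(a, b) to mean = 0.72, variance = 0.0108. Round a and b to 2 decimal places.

Write ν = a+b; then a = μν and Var = μ(1−μ)/(ν+1).
ν = μ(1−μ)/Var − 1 = 0.2016/0.0108 − 1 = 17.6667.
a = 0.72·17.6667 = 12.72, b = 0.28·17.6667 = 4.95.

a = 12.72, b = 4.95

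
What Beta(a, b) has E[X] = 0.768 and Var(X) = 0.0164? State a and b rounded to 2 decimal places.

a = 7.58, b = 2.29

Let s = a+b. The Beta variance is μ(1−μ)/(s+1).
So s+1 = μ(1−μ)/σ² = (0.768×0.232)/0.0164 = 0.178176/0.0164 = 10.8644, giving s = 9.8644.
Then a = μs = 0.768×9.8644 = 7.58 and b = (1−μ)s = 0.232×9.8644 = 2.29.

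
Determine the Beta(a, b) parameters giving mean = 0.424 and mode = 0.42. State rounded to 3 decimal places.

With s = a+b: μ = a/s and mode = (a−1)/(s−2). Eliminating a = μs,
μs − 1 = m(s−2) ⇒ s(μ−m) = 1−2m ⇒ s = 0.16/0.004 = 40.0000.
So a = μs = 16.960, b = (1−μ)s = 23.040.

a = 16.960, b = 23.040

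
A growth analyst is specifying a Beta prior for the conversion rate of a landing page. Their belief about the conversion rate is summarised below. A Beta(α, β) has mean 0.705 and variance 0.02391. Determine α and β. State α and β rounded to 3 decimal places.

Let s = α+β. The Beta variance is μ(1−μ)/(s+1).
So s+1 = μ(1−μ)/σ² = (0.705×0.295)/0.02391 = 0.207975/0.02391 = 8.6982, giving s = 7.6982.
Then α = μs = 0.705×7.6982 = 5.427 and β = (1−μ)s = 0.295×7.6982 = 2.271.

α = 5.427, β = 2.271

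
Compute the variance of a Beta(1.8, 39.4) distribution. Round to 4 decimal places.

0.0010

α+β = 41.2 and αβ = 70.92, so Var = αβ/[(α+β)²(α+β+1)] = 70.92/71631.968 = 0.0010.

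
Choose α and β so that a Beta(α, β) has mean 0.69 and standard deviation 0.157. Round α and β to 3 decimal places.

First σ² = 0.024649. Setting α = μn, β = (1−μ)n with n = α+β,
μ(1−μ)/(n+1) = 0.024649 ⇒ n+1 = 0.2139/0.024649 = 8.6778 ⇒ n = 7.6778.
Hence α = 0.69×7.6778 = 5.298, β = 0.31×7.6778 = 2.380.

α = 5.298, β = 2.380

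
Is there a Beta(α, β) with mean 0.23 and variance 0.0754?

Yes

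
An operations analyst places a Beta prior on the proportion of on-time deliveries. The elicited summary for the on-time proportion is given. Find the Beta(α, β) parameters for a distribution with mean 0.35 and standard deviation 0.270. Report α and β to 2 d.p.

α = 0.74, β = 1.38

First σ² = 0.072900. Setting α = μn, β = (1−μ)n with n = α+β,
μ(1−μ)/(n+1) = 0.072900 ⇒ n+1 = 0.2275/0.072900 = 3.1207 ⇒ n = 2.1207.
Hence α = 0.35×2.1207 = 0.74, β = 0.65×2.1207 = 1.38.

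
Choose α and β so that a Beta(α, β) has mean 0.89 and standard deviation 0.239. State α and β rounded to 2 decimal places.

α = 0.64, β = 0.08

σ² = 0.239² = 0.057121.
With s = α+β, Var = μ(1−μ)/(s+1), so s+1 = (0.89×0.11)/0.057121 = 1.7139 and s = 0.7139.
α = μs = 0.64, β = (1−μ)s = 0.08.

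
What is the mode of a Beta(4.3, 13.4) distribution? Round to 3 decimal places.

With α,β > 1, mode = (α−1)/(α+β−2) = 3.3/15.7 = 0.210.

0.210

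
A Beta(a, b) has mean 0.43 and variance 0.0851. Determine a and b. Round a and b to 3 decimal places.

Write ν = a+b; then a = μν and Var = μ(1−μ)/(ν+1).
ν = μ(1−μ)/Var − 1 = 0.2451/0.0851 − 1 = 1.8801.
a = 0.43·1.8801 = 0.808, b = 0.57·1.8801 = 1.072.

a = 0.808, b = 1.072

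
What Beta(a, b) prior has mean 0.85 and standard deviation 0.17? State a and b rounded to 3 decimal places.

First σ² = 0.0289. Setting a = μn, b = (1−μ)n with n = a+b,
μ(1−μ)/(n+1) = 0.0289 ⇒ n+1 = 0.1275/0.0289 = 4.4118 ⇒ n = 3.4118.
Hence a = 0.85×3.4118 = 2.900, b = 0.15×3.4118 = 0.512.

a = 2.900, b = 0.512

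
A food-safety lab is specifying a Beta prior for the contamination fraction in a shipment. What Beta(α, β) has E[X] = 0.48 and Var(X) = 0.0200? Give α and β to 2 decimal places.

α = 5.51, β = 5.97

By moment matching, α+β = μ(1−μ)/σ² − 1 = (0.48·0.52)/0.0200 − 1 = 12.4800 − 1 = 11.4800.
Since α/(α+β) = μ, α = 0.48·11.4800 = 5.51 and β = 0.52·11.4800 = 5.97.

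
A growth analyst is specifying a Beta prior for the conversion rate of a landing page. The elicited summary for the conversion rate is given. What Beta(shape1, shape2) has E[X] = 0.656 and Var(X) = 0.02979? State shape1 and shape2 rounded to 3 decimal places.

Let s = shape1+shape2. The Beta variance is μ(1−μ)/(s+1).
So s+1 = μ(1−μ)/σ² = (0.656×0.344)/0.02979 = 0.225664/0.02979 = 7.5752, giving s = 6.5752.
Then shape1 = μs = 0.656×6.5752 = 4.313 and shape2 = (1−μ)s = 0.344×6.5752 = 2.262.

shape1 = 4.313, shape2 = 2.262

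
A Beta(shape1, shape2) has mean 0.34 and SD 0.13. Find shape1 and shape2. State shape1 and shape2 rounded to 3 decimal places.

Variance = 0.13² = 0.0169. The moment-matching identity shape1+shape2 = μ(1−μ)/Var − 1 gives
shape1+shape2 = 0.2244/0.0169 − 1 = 12.2781, so shape1 = μ·12.2781 = 4.175 and shape2 = (1−μ)·12.2781 = 8.104.

shape1 = 4.175, shape2 = 8.104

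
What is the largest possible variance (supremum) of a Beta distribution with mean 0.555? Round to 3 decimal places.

0.247

For fixed mean μ the Beta variance is μ(1−μ)/(α+β+1), increasing as α+β decreases.
Its least upper bound (not attained) is μ(1−μ) = 0.555·0.445 = 0.247.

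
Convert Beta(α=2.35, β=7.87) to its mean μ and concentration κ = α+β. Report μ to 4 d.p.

κ = α+β = 2.35+7.87 = 10.22; μ = α/κ = 2.35/10.22 = 0.2299.

μ = 0.2299, κ = 10.22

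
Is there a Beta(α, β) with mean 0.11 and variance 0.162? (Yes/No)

No

For any Beta, Var(X) < E[X]·(1−E[X]).
Here μ(1−μ) = 0.11×0.89 = 0.0979, and 0.162 ≥ 0.0979.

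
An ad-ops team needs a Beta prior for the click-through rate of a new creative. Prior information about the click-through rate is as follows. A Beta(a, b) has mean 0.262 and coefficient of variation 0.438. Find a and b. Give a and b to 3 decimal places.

a = 3.585, b = 10.098

Var = (CV·μ)² = (0.438×0.262)² = 0.013169.
a+b = μ(1−μ)/Var − 1 = 0.193356/0.013169 − 1 = 13.6827.
Thus a = 0.262·13.6827 = 3.585 and b = 0.738·13.6827 = 10.098.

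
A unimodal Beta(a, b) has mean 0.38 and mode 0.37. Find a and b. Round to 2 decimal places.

With s = a+b: μ = a/s and mode = (a−1)/(s−2). Eliminating a = μs,
μs − 1 = m(s−2) ⇒ s(μ−m) = 1−2m ⇒ s = 0.26/0.01 = 26.0000.
So a = μs = 9.88, b = (1−μ)s = 16.12.

a = 9.88, b = 16.12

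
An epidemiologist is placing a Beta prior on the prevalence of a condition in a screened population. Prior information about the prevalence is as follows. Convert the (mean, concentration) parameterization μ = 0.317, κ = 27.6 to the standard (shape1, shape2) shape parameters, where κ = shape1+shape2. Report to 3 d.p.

shape1 = 8.749, shape2 = 18.851

shape1 = μκ = 0.317×27.6 = 8.749 and shape2 = (1−μ)κ = 0.683×27.6 = 18.851.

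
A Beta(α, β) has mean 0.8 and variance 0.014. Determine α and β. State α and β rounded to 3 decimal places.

Write ν = α+β; then α = μν and Var = μ(1−μ)/(ν+1).
ν = μ(1−μ)/Var − 1 = 0.16/0.014 − 1 = 10.4286.
α = 0.8·10.4286 = 8.343, β = 0.2·10.4286 = 2.086.

α = 8.343, β = 2.086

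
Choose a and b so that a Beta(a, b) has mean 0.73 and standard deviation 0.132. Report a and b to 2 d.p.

a = 7.53, b = 2.78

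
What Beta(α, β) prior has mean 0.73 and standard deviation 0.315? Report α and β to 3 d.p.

σ² = 0.315² = 0.099225.
With s = α+β, Var = μ(1−μ)/(s+1), so s+1 = (0.73×0.27)/0.099225 = 1.9864 and s = 0.9864.
α = μs = 0.720, β = (1−μ)s = 0.266.

α = 0.720, β = 0.266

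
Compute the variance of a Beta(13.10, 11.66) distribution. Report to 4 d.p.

0.0097

Var = αβ/[(α+β)²(α+β+1)] = (13.10×11.66)/(24.76²×25.76) = 152.7460/15792.363776 = 0.0097.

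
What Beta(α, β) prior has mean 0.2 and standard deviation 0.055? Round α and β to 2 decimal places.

α = 10.38, β = 41.51

Variance = 0.055² = 0.003025. The moment-matching identity α+β = μ(1−μ)/Var − 1 gives
α+β = 0.16/0.003025 − 1 = 51.8926, so α = μ·51.8926 = 10.38 and β = (1−μ)·51.8926 = 41.51.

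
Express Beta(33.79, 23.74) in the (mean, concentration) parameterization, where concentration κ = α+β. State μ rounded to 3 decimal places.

μ = 0.587, κ = 57.53

κ = α+β = 33.79+23.74 = 57.53; μ = α/κ = 33.79/57.53 = 0.587.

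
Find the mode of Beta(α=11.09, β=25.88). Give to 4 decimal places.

0.2885

The density x^(α−1)(1−x)^(β−1) is maximised at (α−1)/(α+β−2) = 10.09/34.97 = 0.2885.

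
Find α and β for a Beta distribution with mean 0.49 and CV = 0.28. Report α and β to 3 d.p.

α = 6.015, β = 6.261

σ = CV·μ = 0.28×0.49 = 0.13720, so σ² = 0.018824.
s+1 = μ(1−μ)/σ² = 0.2499/0.018824 = 13.2757, so s = α+β = 12.2757.
α = μs = 6.015, β = (1−μ)s = 6.261.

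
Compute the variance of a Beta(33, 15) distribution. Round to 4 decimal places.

α+β = 48 and αβ = 495, so Var = αβ/[(α+β)²(α+β+1)] = 495/112896 = 0.0044.

0.0044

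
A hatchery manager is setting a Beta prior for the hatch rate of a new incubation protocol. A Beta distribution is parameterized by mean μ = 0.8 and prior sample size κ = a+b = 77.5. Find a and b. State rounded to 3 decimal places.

a = μκ = 0.8×77.5 = 62.000 and b = (1−μ)κ = 0.2×77.5 = 15.500.

a = 62.000, b = 15.500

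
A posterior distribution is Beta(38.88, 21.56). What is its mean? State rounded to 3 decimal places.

The Beta mean is α/(α+β) = 38.88/(38.88+21.56) = 0.643.

0.643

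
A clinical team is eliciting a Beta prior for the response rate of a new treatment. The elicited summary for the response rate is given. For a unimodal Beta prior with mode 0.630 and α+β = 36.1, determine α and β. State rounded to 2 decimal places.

Since the density peak of Beta(α,β) is at (α−1)/(α+β−2),
α = 1 + 0.630(36.1−2) = 22.48 and β = 36.1 − 22.48 = 13.62.

α = 22.48, β = 13.62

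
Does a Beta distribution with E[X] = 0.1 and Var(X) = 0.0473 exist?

For any Beta, Var(X) < E[X]·(1−E[X]).
Here μ(1−μ) = 0.1×0.9 = 0.09, and 0.0473 < 0.09.

Yes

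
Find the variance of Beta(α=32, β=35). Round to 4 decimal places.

Var = αβ/[(α+β)²(α+β+1)] = (32×35)/(67²×68) = 1120/305252 = 0.0037.

0.0037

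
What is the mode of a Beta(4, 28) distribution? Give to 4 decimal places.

The density x^(α−1)(1−x)^(β−1) is maximised at (α−1)/(α+β−2) = 3/30 = 0.1000.

0.1000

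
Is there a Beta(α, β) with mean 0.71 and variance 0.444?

No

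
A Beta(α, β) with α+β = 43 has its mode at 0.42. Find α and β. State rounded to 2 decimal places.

Since the density peak of Beta(α,β) is at (α−1)/(α+β−2),
α = 1 + 0.42(43−2) = 18.22 and β = 43 − 18.22 = 24.78.

α = 18.22, β = 24.78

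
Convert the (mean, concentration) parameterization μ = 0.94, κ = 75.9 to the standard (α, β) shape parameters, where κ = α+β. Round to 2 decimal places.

α = 71.35, β = 4.55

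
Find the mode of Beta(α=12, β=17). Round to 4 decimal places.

0.4074

With α,β > 1, mode = (α−1)/(α+β−2) = 11/27 = 0.4074.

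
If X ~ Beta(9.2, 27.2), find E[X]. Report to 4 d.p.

The Beta mean is α/(α+β) = 9.2/(9.2+27.2) = 0.2527.

0.2527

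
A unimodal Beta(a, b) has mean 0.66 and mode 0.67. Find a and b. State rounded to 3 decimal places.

Let s = a+b. Mean gives a = μs = 0.66s; mode gives (a−1)/(s−2) = 0.67.
Substituting: 0.66s − 1 = 0.67(s−2) = 0.67s − 1.34, so -0.01s = -0.34 and s = 34.0000.
Then a = 0.66×34.0000 = 22.440 and b = s−a = 11.560.

a = 22.440, b = 11.560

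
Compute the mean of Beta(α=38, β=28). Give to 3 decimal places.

The Beta mean is α/(α+β) = 38/(38+28) = 0.576.

0.576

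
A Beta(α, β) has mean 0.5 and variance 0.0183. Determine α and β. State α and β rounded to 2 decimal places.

Write ν = α+β; then α = μν and Var = μ(1−μ)/(ν+1).
ν = μ(1−μ)/Var − 1 = 0.25/0.0183 − 1 = 12.6612.
α = 0.5·12.6612 = 6.33, β = 0.5·12.6612 = 6.33.

α = 6.33, β = 6.33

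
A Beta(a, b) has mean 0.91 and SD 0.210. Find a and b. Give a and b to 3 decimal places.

Variance = 0.210² = 0.044100. The moment-matching identity a+b = μ(1−μ)/Var − 1 gives
a+b = 0.0819/0.044100 − 1 = 0.8571, so a = μ·0.8571 = 0.780 and b = (1−μ)·0.8571 = 0.077.

a = 0.780, b = 0.077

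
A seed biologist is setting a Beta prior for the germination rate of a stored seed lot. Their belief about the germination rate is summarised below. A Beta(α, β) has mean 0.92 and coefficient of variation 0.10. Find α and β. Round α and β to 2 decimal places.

α = 7.08, β = 0.62

Var = (CV·μ)² = (0.10×0.92)² = 0.008464.
α+β = μ(1−μ)/Var − 1 = 0.0736/0.008464 − 1 = 7.6957.
Thus α = 0.92·7.6957 = 7.08 and β = 0.08·7.6957 = 0.62.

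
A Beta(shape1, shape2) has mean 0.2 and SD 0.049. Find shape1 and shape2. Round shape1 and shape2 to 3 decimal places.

Variance = 0.049² = 0.002401. The moment-matching identity shape1+shape2 = μ(1−μ)/Var − 1 gives
shape1+shape2 = 0.16/0.002401 − 1 = 65.6389, so shape1 = μ·65.6389 = 13.128 and shape2 = (1−μ)·65.6389 = 52.511.

shape1 = 13.128, shape2 = 52.511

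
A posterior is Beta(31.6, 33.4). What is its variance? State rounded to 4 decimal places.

0.0038

Var = αβ/[(α+β)²(α+β+1)] = (31.6×33.4)/(65.0²×66.0) = 1055.44/278850.000 = 0.0038.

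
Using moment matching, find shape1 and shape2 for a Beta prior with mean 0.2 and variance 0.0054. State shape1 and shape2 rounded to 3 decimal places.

shape1 = 5.726, shape2 = 22.904

By moment matching, shape1+shape2 = μ(1−μ)/σ² − 1 = (0.2·0.8)/0.0054 − 1 = 29.6296 − 1 = 28.6296.
Since shape1/(shape1+shape2) = μ, shape1 = 0.2·28.6296 = 5.726 and shape2 = 0.8·28.6296 = 22.904.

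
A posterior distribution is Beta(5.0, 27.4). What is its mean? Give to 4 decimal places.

E[X] = α/(α+β) = 5.0/32.4 = 0.1543.

0.1543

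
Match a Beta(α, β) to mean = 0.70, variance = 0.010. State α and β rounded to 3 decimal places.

α = 14.000, β = 6.000

Write ν = α+β; then α = μν and Var = μ(1−μ)/(ν+1).
ν = μ(1−μ)/Var − 1 = 0.2100/0.010 − 1 = 20.0000.
α = 0.70·20.0000 = 14.000, β = 0.30·20.0000 = 6.000.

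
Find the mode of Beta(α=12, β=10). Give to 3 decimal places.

0.550

The density x^(α−1)(1−x)^(β−1) is maximised at (α−1)/(α+β−2) = 11/20 = 0.550.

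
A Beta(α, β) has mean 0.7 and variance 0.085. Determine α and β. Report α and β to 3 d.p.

Write ν = α+β; then α = μν and Var = μ(1−μ)/(ν+1).
ν = μ(1−μ)/Var − 1 = 0.21/0.085 − 1 = 1.4706.
α = 0.7·1.4706 = 1.029, β = 0.3·1.4706 = 0.441.

α = 1.029, β = 0.441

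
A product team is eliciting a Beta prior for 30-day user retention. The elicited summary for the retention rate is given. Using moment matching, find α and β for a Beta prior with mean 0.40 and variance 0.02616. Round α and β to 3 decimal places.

Let s = α+β. The Beta variance is μ(1−μ)/(s+1).
So s+1 = μ(1−μ)/σ² = (0.40×0.60)/0.02616 = 0.2400/0.02616 = 9.1743, giving s = 8.1743.
Then α = μs = 0.40×8.1743 = 3.270 and β = (1−μ)s = 0.60×8.1743 = 4.905.

α = 3.270, β = 4.905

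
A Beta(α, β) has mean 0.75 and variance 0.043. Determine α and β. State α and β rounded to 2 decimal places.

α = 2.52, β = 0.84

By moment matching, α+β = μ(1−μ)/σ² − 1 = (0.75·0.25)/0.043 − 1 = 4.3605 − 1 = 3.3605.
Since α/(α+β) = μ, α = 0.75·3.3605 = 2.52 and β = 0.25·3.3605 = 0.84.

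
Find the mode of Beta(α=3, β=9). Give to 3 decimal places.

The density x^(α−1)(1−x)^(β−1) is maximised at (α−1)/(α+β−2) = 2/10 = 0.200.

0.200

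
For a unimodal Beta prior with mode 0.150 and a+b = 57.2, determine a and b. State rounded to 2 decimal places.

a = 9.28, b = 47.92

For a,b>1 the mode is (a−1)/(a+b−2), so a = mode·(κ−2)+1 = 0.150×55.2+1 = 9.28.
And b = (1−mode)·(κ−2)+1 = 0.850×55.2+1 = 47.92.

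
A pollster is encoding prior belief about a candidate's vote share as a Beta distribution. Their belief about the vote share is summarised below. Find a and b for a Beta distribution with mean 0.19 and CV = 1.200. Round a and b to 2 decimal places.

a = 0.37, b = 1.59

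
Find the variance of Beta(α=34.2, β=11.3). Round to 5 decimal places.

α+β = 45.5 and αβ = 386.46, so Var = αβ/[(α+β)²(α+β+1)] = 386.46/96266.625 = 0.00401.

0.00401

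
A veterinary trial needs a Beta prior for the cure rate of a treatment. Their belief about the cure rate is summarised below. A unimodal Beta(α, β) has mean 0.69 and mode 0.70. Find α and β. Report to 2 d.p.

α = 27.60, β = 12.40

With s = α+β: μ = α/s and mode = (α−1)/(s−2). Eliminating α = μs,
μs − 1 = m(s−2) ⇒ s(μ−m) = 1−2m ⇒ s = -0.40/-0.01 = 40.0000.
So α = μs = 27.60, β = (1−μ)s = 12.40.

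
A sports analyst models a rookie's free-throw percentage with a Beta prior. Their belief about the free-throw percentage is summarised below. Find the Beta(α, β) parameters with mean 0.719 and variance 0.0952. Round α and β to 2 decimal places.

α = 0.81, β = 0.32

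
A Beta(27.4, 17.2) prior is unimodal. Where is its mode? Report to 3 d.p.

0.620

With α,β > 1, mode = (α−1)/(α+β−2) = 26.4/42.6 = 0.620.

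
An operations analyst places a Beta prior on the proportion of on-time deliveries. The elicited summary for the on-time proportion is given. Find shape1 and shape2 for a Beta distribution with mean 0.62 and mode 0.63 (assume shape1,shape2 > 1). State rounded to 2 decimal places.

shape1 = 16.12, shape2 = 9.88

Let s = shape1+shape2. Mean gives shape1 = μs = 0.62s; mode gives (shape1−1)/(s−2) = 0.63.
Substituting: 0.62s − 1 = 0.63(s−2) = 0.63s − 1.26, so -0.01s = -0.26 and s = 26.0000.
Then shape1 = 0.62×26.0000 = 16.12 and shape2 = s−shape1 = 9.88.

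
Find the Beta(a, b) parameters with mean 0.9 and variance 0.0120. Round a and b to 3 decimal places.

a = 5.850, b = 0.650

Let s = a+b. The Beta variance is μ(1−μ)/(s+1).
So s+1 = μ(1−μ)/σ² = (0.9×0.1)/0.0120 = 0.09/0.0120 = 7.5000, giving s = 6.5000.
Then a = μs = 0.9×6.5000 = 5.850 and b = (1−μ)s = 0.1×6.5000 = 0.650.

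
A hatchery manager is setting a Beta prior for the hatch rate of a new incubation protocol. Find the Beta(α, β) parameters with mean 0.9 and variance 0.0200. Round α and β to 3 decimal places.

α = 3.150, β = 0.350

By moment matching, α+β = μ(1−μ)/σ² − 1 = (0.9·0.1)/0.0200 − 1 = 4.5000 − 1 = 3.5000.
Since α/(α+β) = μ, α = 0.9·3.5000 = 3.150 and β = 0.1·3.5000 = 0.350.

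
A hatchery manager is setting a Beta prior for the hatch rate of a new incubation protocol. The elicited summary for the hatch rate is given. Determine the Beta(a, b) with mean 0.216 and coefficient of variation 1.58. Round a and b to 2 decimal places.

a = 0.10, b = 0.36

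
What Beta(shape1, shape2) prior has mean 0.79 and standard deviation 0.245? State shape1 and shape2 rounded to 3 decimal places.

shape1 = 1.393, shape2 = 0.370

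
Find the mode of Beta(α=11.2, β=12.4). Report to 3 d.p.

0.472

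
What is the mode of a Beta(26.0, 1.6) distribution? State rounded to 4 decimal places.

0.9766

The density x^(α−1)(1−x)^(β−1) is maximised at (α−1)/(α+β−2) = 25.0/25.6 = 0.9766.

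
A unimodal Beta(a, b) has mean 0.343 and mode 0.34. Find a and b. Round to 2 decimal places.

With s = a+b: μ = a/s and mode = (a−1)/(s−2). Eliminating a = μs,
μs − 1 = m(s−2) ⇒ s(μ−m) = 1−2m ⇒ s = 0.32/0.003 = 106.6667.
So a = μs = 36.59, b = (1−μ)s = 70.08.

a = 36.59, b = 70.08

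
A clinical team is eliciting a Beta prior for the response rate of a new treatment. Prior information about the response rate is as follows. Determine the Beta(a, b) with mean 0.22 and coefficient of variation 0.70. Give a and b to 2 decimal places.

a = 1.37, b = 4.86

σ = CV·μ = 0.70×0.22 = 0.15400, so σ² = 0.023716.
s+1 = μ(1−μ)/σ² = 0.1716/0.023716 = 7.2356, so s = a+b = 6.2356.
a = μs = 1.37, b = (1−μ)s = 4.86.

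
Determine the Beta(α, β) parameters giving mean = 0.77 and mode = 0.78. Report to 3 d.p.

Let s = α+β. Mean gives α = μs = 0.77s; mode gives (α−1)/(s−2) = 0.78.
Substituting: 0.77s − 1 = 0.78(s−2) = 0.78s − 1.56, so -0.01s = -0.56 and s = 56.0000.
Then α = 0.77×56.0000 = 43.120 and β = s−α = 12.880.

α = 43.120, β = 12.880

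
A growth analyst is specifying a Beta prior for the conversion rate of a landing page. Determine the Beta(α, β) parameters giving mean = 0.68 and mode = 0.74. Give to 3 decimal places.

α = 5.440, β = 2.560

With s = α+β: μ = α/s and mode = (α−1)/(s−2). Eliminating α = μs,
μs − 1 = m(s−2) ⇒ s(μ−m) = 1−2m ⇒ s = -0.48/-0.06 = 8.0000.
So α = μs = 5.440, β = (1−μ)s = 2.560.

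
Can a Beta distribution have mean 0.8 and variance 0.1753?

A Beta with mean μ has variance μ(1−μ)/(α+β+1) < μ(1−μ).
Here μ(1−μ) = 0.8×0.2 = 0.16, and 0.1753 ≥ 0.16.

No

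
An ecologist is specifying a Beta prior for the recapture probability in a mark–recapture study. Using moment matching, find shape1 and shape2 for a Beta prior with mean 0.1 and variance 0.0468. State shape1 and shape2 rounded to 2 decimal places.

shape1 = 0.09, shape2 = 0.83

Let s = shape1+shape2. The Beta variance is μ(1−μ)/(s+1).
So s+1 = μ(1−μ)/σ² = (0.1×0.9)/0.0468 = 0.09/0.0468 = 1.9231, giving s = 0.9231.
Then shape1 = μs = 0.1×0.9231 = 0.09 and shape2 = (1−μ)s = 0.9×0.9231 = 0.83.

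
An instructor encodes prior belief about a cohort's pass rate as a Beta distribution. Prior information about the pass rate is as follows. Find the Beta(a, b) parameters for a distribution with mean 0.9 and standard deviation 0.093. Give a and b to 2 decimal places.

a = 8.47, b = 0.94

Variance = 0.093² = 0.008649. The moment-matching identity a+b = μ(1−μ)/Var − 1 gives
a+b = 0.09/0.008649 − 1 = 9.4058, so a = μ·9.4058 = 8.47 and b = (1−μ)·9.4058 = 0.94.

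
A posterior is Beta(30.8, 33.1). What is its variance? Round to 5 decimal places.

0.00385

Var = αβ/[(α+β)²(α+β+1)] = (30.8×33.1)/(63.9²×64.9) = 1019.48/265000.329 = 0.00385.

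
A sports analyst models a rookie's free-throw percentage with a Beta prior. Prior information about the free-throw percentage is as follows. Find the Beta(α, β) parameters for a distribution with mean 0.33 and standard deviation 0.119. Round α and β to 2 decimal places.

σ² = 0.119² = 0.014161.
With s = α+β, Var = μ(1−μ)/(s+1), so s+1 = (0.33×0.67)/0.014161 = 15.6133 and s = 14.6133.
α = μs = 4.82, β = (1−μ)s = 9.79.

α = 4.82, β = 9.79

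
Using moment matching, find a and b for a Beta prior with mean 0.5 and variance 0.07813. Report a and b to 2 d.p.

By moment matching, a+b = μ(1−μ)/σ² − 1 = (0.5·0.5)/0.07813 − 1 = 3.1998 − 1 = 2.1998.
Since a/(a+b) = μ, a = 0.5·2.1998 = 1.10 and b = 0.5·2.1998 = 1.10.

a = 1.10, b = 1.10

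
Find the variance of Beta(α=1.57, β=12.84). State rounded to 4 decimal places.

0.0063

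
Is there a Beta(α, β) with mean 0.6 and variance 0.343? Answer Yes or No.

The Beta variance bound is σ² < μ(1−μ).
Here μ(1−μ) = 0.6×0.4 = 0.24, and 0.343 ≥ 0.24.

No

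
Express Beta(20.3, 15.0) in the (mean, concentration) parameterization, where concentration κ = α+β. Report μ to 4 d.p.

κ = α+β = 20.3+15.0 = 35.3; μ = α/κ = 20.3/35.3 = 0.5751.

μ = 0.5751, κ = 35.3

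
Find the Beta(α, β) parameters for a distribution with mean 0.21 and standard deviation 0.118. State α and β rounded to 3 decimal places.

α = 2.292, β = 8.623

σ² = 0.118² = 0.013924.
With s = α+β, Var = μ(1−μ)/(s+1), so s+1 = (0.21×0.79)/0.013924 = 11.9147 and s = 10.9147.
α = μs = 2.292, β = (1−μ)s = 8.623.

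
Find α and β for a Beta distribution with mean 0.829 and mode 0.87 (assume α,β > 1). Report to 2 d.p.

With s = α+β: μ = α/s and mode = (α−1)/(s−2). Eliminating α = μs,
μs − 1 = m(s−2) ⇒ s(μ−m) = 1−2m ⇒ s = -0.74/-0.041 = 18.0488.
So α = μs = 14.96, β = (1−μ)s = 3.09.

α = 14.96, β = 3.09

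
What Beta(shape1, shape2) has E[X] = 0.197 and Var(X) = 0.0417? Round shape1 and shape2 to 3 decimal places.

shape1 = 0.550, shape2 = 2.243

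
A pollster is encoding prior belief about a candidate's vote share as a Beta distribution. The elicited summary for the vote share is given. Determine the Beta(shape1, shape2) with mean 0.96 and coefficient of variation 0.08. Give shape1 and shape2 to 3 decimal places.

σ = CV·μ = 0.08×0.96 = 0.07680, so σ² = 0.005898.
s+1 = μ(1−μ)/σ² = 0.0384/0.005898 = 6.5104, so s = shape1+shape2 = 5.5104.
shape1 = μs = 5.290, shape2 = (1−μ)s = 0.220.

shape1 = 5.290, shape2 = 0.220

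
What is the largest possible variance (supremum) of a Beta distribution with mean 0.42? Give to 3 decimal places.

0.244

For fixed mean μ the Beta variance is μ(1−μ)/(α+β+1), increasing as α+β decreases.
Its least upper bound (not attained) is μ(1−μ) = 0.42·0.58 = 0.244.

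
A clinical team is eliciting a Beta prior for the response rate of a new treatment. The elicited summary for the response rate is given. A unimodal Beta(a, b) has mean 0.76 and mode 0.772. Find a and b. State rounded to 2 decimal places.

a = 34.45, b = 10.88

Let s = a+b. Mean gives a = μs = 0.76s; mode gives (a−1)/(s−2) = 0.772.
Substituting: 0.76s − 1 = 0.772(s−2) = 0.772s − 1.544, so -0.012s = -0.544 and s = 45.3333.
Then a = 0.76×45.3333 = 34.45 and b = s−a = 10.88.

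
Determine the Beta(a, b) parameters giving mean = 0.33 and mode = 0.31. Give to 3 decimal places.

With s = a+b: μ = a/s and mode = (a−1)/(s−2). Eliminating a = μs,
μs − 1 = m(s−2) ⇒ s(μ−m) = 1−2m ⇒ s = 0.38/0.02 = 19.0000.
So a = μs = 6.270, b = (1−μ)s = 12.730.

a = 6.270, b = 12.730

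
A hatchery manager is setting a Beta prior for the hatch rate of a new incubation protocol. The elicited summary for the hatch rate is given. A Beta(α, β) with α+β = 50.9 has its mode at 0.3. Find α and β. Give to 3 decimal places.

α = 15.670, β = 35.230

For α,β>1 the mode is (α−1)/(α+β−2), so α = mode·(κ−2)+1 = 0.3×48.9+1 = 15.670.
And β = (1−mode)·(κ−2)+1 = 0.7×48.9+1 = 35.230.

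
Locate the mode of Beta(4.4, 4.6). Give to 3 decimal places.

With α,β > 1, mode = (α−1)/(α+β−2) = 3.4/7.0 = 0.486.

0.486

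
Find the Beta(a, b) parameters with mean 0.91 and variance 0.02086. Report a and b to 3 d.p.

By moment matching, a+b = μ(1−μ)/σ² − 1 = (0.91·0.09)/0.02086 − 1 = 3.9262 − 1 = 2.9262.
Since a/(a+b) = μ, a = 0.91·2.9262 = 2.663 and b = 0.09·2.9262 = 0.263.

a = 2.663, b = 0.263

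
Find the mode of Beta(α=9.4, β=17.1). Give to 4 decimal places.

0.3429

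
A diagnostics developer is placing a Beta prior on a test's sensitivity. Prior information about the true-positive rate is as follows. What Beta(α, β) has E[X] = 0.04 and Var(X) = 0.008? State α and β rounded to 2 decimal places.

By moment matching, α+β = μ(1−μ)/σ² − 1 = (0.04·0.96)/0.008 − 1 = 4.8000 − 1 = 3.8000.
Since α/(α+β) = μ, α = 0.04·3.8000 = 0.15 and β = 0.96·3.8000 = 3.65.

α = 0.15, β = 3.65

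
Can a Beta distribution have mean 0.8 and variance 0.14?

Yes

A Beta with mean μ has variance μ(1−μ)/(α+β+1) < μ(1−μ).
Here μ(1−μ) = 0.8×0.2 = 0.16, and 0.14 < 0.16.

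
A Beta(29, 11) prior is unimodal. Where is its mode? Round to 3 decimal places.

0.737

The density x^(α−1)(1−x)^(β−1) is maximised at (α−1)/(α+β−2) = 28/38 = 0.737.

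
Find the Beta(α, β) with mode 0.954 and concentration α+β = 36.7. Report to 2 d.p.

Mode = (α−1)/(κ−2) with κ = α+β, so α−1 = 0.954·34.7 = 33.10.
α = 34.10; β = κ − α = 2.60.

α = 34.10, β = 2.60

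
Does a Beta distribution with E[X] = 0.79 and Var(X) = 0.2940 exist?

No

For any Beta, Var(X) < E[X]·(1−E[X]).
Here μ(1−μ) = 0.79×0.21 = 0.1659, and 0.2940 ≥ 0.1659.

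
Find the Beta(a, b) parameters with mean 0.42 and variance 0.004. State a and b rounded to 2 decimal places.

a = 25.16, b = 34.74

By moment matching, a+b = μ(1−μ)/σ² − 1 = (0.42·0.58)/0.004 − 1 = 60.9000 − 1 = 59.9000.
Since a/(a+b) = μ, a = 0.42·59.9000 = 25.16 and b = 0.58·59.9000 = 34.74.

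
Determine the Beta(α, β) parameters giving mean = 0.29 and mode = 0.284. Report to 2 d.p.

α = 20.88, β = 51.12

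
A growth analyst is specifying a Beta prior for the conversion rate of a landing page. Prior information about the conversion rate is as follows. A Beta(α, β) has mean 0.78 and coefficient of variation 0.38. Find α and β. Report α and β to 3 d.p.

α = 0.744, β = 0.210

Var = (CV·μ)² = (0.38×0.78)² = 0.087853.
α+β = μ(1−μ)/Var − 1 = 0.1716/0.087853 − 1 = 0.9533.
Thus α = 0.78·0.9533 = 0.744 and β = 0.22·0.9533 = 0.210.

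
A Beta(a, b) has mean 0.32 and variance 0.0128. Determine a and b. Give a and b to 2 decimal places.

a = 5.12, b = 10.88

By moment matching, a+b = μ(1−μ)/σ² − 1 = (0.32·0.68)/0.0128 − 1 = 17.0000 − 1 = 16.0000.
Since a/(a+b) = μ, a = 0.32·16.0000 = 5.12 and b = 0.68·16.0000 = 10.88.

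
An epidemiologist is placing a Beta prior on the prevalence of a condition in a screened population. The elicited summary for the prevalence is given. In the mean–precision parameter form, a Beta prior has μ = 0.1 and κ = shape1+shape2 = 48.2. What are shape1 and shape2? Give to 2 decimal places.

shape1 = μκ = 0.1×48.2 = 4.82 and shape2 = (1−μ)κ = 0.9×48.2 = 43.38.

shape1 = 4.82, shape2 = 43.38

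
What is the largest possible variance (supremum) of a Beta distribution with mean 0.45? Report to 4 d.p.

0.2475

Var = μ(1−μ)/(α+β+1), which approaches μ(1−μ) as α+β → 0.
So the supremum is μ(1−μ) = 0.45×0.55 = 0.2475.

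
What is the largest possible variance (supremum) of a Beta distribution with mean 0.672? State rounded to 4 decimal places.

0.2204

For fixed mean μ the Beta variance is μ(1−μ)/(α+β+1), increasing as α+β decreases.
Its least upper bound (not attained) is μ(1−μ) = 0.672·0.328 = 0.2204.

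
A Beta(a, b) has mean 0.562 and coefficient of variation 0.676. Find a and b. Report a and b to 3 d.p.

a = 0.396, b = 0.309

Var = (CV·μ)² = (0.676×0.562)² = 0.144333.
a+b = μ(1−μ)/Var − 1 = 0.246156/0.144333 − 1 = 0.7055.
Thus a = 0.562·0.7055 = 0.396 and b = 0.438·0.7055 = 0.309.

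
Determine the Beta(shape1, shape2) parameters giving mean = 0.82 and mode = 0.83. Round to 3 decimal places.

shape1 = 54.120, shape2 = 11.880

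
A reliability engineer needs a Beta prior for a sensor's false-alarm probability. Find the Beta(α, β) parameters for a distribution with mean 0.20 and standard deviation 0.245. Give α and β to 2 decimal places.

α = 0.33, β = 1.33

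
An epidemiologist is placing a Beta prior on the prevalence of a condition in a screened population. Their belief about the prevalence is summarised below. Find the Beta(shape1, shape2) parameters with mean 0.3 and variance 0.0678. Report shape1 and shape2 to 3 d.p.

Let s = shape1+shape2. The Beta variance is μ(1−μ)/(s+1).
So s+1 = μ(1−μ)/σ² = (0.3×0.7)/0.0678 = 0.21/0.0678 = 3.0973, giving s = 2.0973.
Then shape1 = μs = 0.3×2.0973 = 0.629 and shape2 = (1−μ)s = 0.7×2.0973 = 1.468.

shape1 = 0.629, shape2 = 1.468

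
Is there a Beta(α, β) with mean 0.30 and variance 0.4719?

For any Beta, Var(X) < E[X]·(1−E[X]).
Here μ(1−μ) = 0.30×0.70 = 0.2100, and 0.4719 ≥ 0.2100.

No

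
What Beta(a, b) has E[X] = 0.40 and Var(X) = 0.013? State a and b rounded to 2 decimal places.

a = 6.98, b = 10.48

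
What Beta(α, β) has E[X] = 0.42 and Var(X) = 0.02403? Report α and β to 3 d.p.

α = 3.838, β = 5.300

Let s = α+β. The Beta variance is μ(1−μ)/(s+1).
So s+1 = μ(1−μ)/σ² = (0.42×0.58)/0.02403 = 0.2436/0.02403 = 10.1373, giving s = 9.1373.
Then α = μs = 0.42×9.1373 = 3.838 and β = (1−μ)s = 0.58×9.1373 = 5.300.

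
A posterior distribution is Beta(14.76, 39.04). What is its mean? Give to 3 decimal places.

0.274

The Beta mean is α/(α+β) = 14.76/(14.76+39.04) = 0.274.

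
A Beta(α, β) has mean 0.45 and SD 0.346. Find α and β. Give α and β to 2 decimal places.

α = 0.48, β = 0.59

First σ² = 0.119716. Setting α = μn, β = (1−μ)n with n = α+β,
μ(1−μ)/(n+1) = 0.119716 ⇒ n+1 = 0.2475/0.119716 = 2.0674 ⇒ n = 1.0674.
Hence α = 0.45×1.0674 = 0.48, β = 0.55×1.0674 = 0.59.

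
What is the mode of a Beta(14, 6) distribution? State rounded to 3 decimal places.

0.722

With α,β > 1, mode = (α−1)/(α+β−2) = 13/18 = 0.722.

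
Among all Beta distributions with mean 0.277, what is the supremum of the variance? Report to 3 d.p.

0.200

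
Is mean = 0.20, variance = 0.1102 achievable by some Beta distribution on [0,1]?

Yes

A Beta with mean μ has variance μ(1−μ)/(α+β+1) < μ(1−μ).
Here μ(1−μ) = 0.20×0.80 = 0.1600, and 0.1102 < 0.1600.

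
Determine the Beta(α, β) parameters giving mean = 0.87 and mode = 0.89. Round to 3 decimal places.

Let s = α+β. Mean gives α = μs = 0.87s; mode gives (α−1)/(s−2) = 0.89.
Substituting: 0.87s − 1 = 0.89(s−2) = 0.89s − 1.78, so -0.02s = -0.78 and s = 39.0000.
Then α = 0.87×39.0000 = 33.930 and β = s−α = 5.070.

α = 33.930, β = 5.070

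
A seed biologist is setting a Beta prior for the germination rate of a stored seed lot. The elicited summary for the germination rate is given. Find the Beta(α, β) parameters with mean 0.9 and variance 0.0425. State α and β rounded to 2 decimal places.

α = 1.01, β = 0.11

Let s = α+β. The Beta variance is μ(1−μ)/(s+1).
So s+1 = μ(1−μ)/σ² = (0.9×0.1)/0.0425 = 0.09/0.0425 = 2.1176, giving s = 1.1176.
Then α = μs = 0.9×1.1176 = 1.01 and β = (1−μ)s = 0.1×1.1176 = 0.11.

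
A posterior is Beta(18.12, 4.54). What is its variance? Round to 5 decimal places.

0.00677

Var = αβ/[(α+β)²(α+β+1)] = (18.12×4.54)/(22.66²×23.66) = 82.2648/12148.832696 = 0.00677.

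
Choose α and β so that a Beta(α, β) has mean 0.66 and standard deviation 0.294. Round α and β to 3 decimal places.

σ² = 0.294² = 0.086436.
With s = α+β, Var = μ(1−μ)/(s+1), so s+1 = (0.66×0.34)/0.086436 = 2.5961 and s = 1.5961.
α = μs = 1.053, β = (1−μ)s = 0.543.

α = 1.053, β = 0.543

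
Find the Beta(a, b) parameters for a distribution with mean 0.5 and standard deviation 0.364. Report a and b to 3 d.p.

a = 0.443, b = 0.443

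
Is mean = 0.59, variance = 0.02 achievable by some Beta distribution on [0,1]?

Yes

A Beta with mean μ has variance μ(1−μ)/(α+β+1) < μ(1−μ).
Here μ(1−μ) = 0.59×0.41 = 0.2419, and 0.02 < 0.2419.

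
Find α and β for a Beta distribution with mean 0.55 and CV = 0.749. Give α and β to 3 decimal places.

α = 0.252, β = 0.206

σ = CV·μ = 0.749×0.55 = 0.41195, so σ² = 0.169703.
s+1 = μ(1−μ)/σ² = 0.2475/0.169703 = 1.4584, so s = α+β = 0.4584.
α = μs = 0.252, β = (1−μ)s = 0.206.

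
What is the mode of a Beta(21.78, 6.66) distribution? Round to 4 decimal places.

0.7859

With α,β > 1, mode = (α−1)/(α+β−2) = 20.78/26.44 = 0.7859.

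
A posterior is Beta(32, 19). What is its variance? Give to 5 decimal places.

Var = αβ/[(α+β)²(α+β+1)] = (32×19)/(51²×52) = 608/135252 = 0.00450.

0.00450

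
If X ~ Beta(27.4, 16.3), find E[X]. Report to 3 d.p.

0.627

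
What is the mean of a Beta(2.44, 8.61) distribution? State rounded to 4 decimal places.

0.2208

E[X] = α/(α+β) = 2.44/11.05 = 0.2208.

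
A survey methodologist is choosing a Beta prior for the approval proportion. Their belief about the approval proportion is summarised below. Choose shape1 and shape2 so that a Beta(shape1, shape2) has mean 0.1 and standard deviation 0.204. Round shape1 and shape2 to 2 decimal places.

σ² = 0.204² = 0.041616.
With s = shape1+shape2, Var = μ(1−μ)/(s+1), so s+1 = (0.1×0.9)/0.041616 = 2.1626 and s = 1.1626.
shape1 = μs = 0.12, shape2 = (1−μ)s = 1.05.

shape1 = 0.12, shape2 = 1.05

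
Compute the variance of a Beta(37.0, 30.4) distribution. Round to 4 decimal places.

Var = αβ/[(α+β)²(α+β+1)] = (37.0×30.4)/(67.4²×68.4) = 1124.80/310724.784 = 0.0036.

0.0036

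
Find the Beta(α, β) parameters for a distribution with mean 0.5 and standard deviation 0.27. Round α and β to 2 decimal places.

α = 1.21, β = 1.21

σ² = 0.27² = 0.0729.
With s = α+β, Var = μ(1−μ)/(s+1), so s+1 = (0.5×0.5)/0.0729 = 3.4294 and s = 2.4294.
α = μs = 1.21, β = (1−μ)s = 1.21.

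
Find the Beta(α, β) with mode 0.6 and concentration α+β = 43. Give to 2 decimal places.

Since the density peak of Beta(α,β) is at (α−1)/(α+β−2),
α = 1 + 0.6(43−2) = 25.60 and β = 43 − 25.60 = 17.40.

α = 25.60, β = 17.40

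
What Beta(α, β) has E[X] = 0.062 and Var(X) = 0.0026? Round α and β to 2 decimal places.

α = 1.32, β = 20.04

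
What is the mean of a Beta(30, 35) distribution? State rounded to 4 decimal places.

The Beta mean is α/(α+β) = 30/(30+35) = 0.4615.

0.4615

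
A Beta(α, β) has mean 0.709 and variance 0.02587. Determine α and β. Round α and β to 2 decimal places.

Let s = α+β. The Beta variance is μ(1−μ)/(s+1).
So s+1 = μ(1−μ)/σ² = (0.709×0.291)/0.02587 = 0.206319/0.02587 = 7.9752, giving s = 6.9752.
Then α = μs = 0.709×6.9752 = 4.95 and β = (1−μ)s = 0.291×6.9752 = 2.03.

α = 4.95, β = 2.03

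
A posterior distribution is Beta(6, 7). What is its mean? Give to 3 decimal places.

The Beta mean is α/(α+β) = 6/(6+7) = 0.462.

0.462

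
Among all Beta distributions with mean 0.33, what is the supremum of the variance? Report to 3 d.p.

For fixed mean μ the Beta variance is μ(1−μ)/(α+β+1), increasing as α+β decreases.
Its least upper bound (not attained) is μ(1−μ) = 0.33·0.67 = 0.221.

0.221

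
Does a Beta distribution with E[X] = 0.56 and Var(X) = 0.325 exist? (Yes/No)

No

A Beta with mean μ has variance μ(1−μ)/(α+β+1) < μ(1−μ).
Here μ(1−μ) = 0.56×0.44 = 0.2464, and 0.325 ≥ 0.2464.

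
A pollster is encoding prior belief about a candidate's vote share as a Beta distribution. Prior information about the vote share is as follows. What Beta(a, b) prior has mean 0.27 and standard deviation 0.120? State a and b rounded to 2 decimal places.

a = 3.43, b = 9.26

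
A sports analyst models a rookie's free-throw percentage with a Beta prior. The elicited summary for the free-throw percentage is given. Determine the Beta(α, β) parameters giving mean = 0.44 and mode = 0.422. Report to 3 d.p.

Let s = α+β. Mean gives α = μs = 0.44s; mode gives (α−1)/(s−2) = 0.422.
Substituting: 0.44s − 1 = 0.422(s−2) = 0.422s − 0.844, so 0.018s = 0.156 and s = 8.6667.
Then α = 0.44×8.6667 = 3.813 and β = s−α = 4.853.

α = 3.813, β = 4.853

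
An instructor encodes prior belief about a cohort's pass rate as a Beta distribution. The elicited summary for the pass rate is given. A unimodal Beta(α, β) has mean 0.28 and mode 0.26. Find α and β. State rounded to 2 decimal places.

With s = α+β: μ = α/s and mode = (α−1)/(s−2). Eliminating α = μs,
μs − 1 = m(s−2) ⇒ s(μ−m) = 1−2m ⇒ s = 0.48/0.02 = 24.0000.
So α = μs = 6.72, β = (1−μ)s = 17.28.

α = 6.72, β = 17.28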